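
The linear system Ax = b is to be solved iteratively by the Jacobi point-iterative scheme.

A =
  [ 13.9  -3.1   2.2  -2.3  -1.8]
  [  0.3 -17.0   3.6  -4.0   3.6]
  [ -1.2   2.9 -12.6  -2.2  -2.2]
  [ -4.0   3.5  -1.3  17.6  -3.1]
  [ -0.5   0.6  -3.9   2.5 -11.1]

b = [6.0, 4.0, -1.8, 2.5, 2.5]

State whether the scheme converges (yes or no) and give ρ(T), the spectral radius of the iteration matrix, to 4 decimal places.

yes, ρ = 0.5426

Split A = D + L + U, D = diag(13.9, -17, -12.6, 17.6, -11.1).
Jacobi T = -D⁻¹(L+U): T[3,2] = -(-1.3)/(17.6) = +0.0739; T[3,3] = 0.
  T[0,:] = [+0.0000, +0.2230, -0.1583, +0.1655, +0.1295]
  T[1,:] = [+0.0176, +0.0000, +0.2118, -0.2353, +0.2118]
  T[2,:] = [-0.0952, +0.2302, +0.0000, -0.1746, -0.1746]
  T[3,:] = [+0.2273, -0.1989, +0.0739, +0.0000, +0.1761]
  T[4,:] = [-0.0450, +0.0541, -0.3514, +0.2252, +0.0000]
moduli |λ_i(T)| = 0.5426, 0.4581, 0.1825, 0.1825, 0.1168.
ρ = 0.5426; 0.5426 < 1 ⇒ converges.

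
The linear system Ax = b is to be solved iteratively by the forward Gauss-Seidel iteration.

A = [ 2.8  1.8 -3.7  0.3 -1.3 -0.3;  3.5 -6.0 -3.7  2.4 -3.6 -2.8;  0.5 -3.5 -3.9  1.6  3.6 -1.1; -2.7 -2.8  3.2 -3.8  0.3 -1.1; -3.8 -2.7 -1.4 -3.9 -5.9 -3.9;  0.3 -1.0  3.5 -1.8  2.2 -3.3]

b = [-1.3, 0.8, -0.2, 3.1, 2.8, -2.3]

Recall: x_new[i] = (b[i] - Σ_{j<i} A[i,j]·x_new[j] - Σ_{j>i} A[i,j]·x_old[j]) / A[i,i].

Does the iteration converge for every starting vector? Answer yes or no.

no

Diagonal D = diag(2.8, -6, -3.9, -3.8, -5.9, -3.3); L, U strict lower/upper.
Gauss-Seidel: T = -(D+L)⁻¹U, row 0 first, T[0,2] = -(-3.7)/(2.8) = +1.3214; later rows by forward substitution.
  T[0,:] = [+0.0000 -0.6429 +1.3214 -0.1071 +0.4643 +0.1071]
  T[1,:] = [+0.0000 -0.3750 +0.1542 +0.3375 -0.3292 -0.4042]
  T[2,:] = [+0.0000 +0.2541 +0.0311 +0.0936 +1.2780 +0.0944]
  T[3,:] = [+0.0000 +0.9471 -1.0264 -0.0937 +1.0678 +0.0117]
  T[4,:] = [+0.0000 -0.1007 -0.2506 -0.0457 -1.1575 -0.5752]
  T[5,:] = [+0.0000 -0.2590 +0.4991 +0.0079 +0.1433 -0.1575]
|λ(T)| sorted: 1.3653, 0.4618, 0.4618, 0.1914, 0.0138, 0.0000.
ρ(T) = max|λ| = 1.3653; 1.3653 > 1: divergent.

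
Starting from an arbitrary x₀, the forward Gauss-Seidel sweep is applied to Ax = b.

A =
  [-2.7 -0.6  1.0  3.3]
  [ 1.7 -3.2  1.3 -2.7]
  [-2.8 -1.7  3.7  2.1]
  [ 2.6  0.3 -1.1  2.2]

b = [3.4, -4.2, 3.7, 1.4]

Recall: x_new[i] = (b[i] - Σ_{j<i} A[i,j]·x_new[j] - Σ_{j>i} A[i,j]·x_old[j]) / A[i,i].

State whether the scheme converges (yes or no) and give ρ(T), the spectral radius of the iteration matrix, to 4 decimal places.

no, ρ = 1.2140

Diagonal D = diag(-2.7, -3.2, 3.7, 2.2); L, U strict lower/upper.
T_GS = -(D+L)⁻¹U: row 0 first, T[0,2] = -(1)/(-2.7) = +0.3704; later rows by forward substitution.
  T[0,:] = [+0.0000 -0.2222 +0.3704 +1.2222]
  T[1,:] = [+0.0000 -0.1181 +0.6030 -0.1944]
  T[2,:] = [+0.0000 -0.2224 +0.5573 +0.2680]
  T[3,:] = [+0.0000 +0.1675 -0.2413 -1.2839]
|eigenvalues of T|: 1.2140, 0.2233, 0.2233, 0.0000.
spectral radius ρ = 1.2140; 1.2140 > 1, so it fails to converge.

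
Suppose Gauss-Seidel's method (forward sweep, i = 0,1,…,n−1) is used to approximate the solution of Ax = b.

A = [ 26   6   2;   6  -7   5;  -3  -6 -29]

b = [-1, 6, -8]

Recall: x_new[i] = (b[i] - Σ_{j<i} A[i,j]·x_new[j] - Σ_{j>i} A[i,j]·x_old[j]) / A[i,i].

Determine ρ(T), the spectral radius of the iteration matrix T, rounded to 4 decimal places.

Diagonal D = diag(26, -7, -29); L, U strict lower/upper.
Gauss-Seidel: T = -(D+L)⁻¹U, row 0 first, T[0,1] = -(6)/(26) = -0.2308; later rows by forward substitution.
  T[0,:] = [+0.0000 -0.2308 -0.0769]
  T[1,:] = [+0.0000 -0.1978 +0.6484]
  T[2,:] = [+0.0000 +0.0648 -0.1262]
moduli |λ_i(T)| = 0.3701, 0.0461, 0.0000.
spectral radius ρ = 0.3701; 0.3701 < 1 ⇒ converges.

0.3701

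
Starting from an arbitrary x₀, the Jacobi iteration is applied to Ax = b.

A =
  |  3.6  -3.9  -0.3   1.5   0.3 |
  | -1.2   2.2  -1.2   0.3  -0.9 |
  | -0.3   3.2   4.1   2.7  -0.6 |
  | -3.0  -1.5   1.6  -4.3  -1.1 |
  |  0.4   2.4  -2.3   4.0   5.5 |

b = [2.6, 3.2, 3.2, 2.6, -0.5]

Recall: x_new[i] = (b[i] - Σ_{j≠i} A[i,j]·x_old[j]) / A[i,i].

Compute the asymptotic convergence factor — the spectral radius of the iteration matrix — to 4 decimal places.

1.1315

Write A = D+L+U with D = diag(3.6, 2.2, 4.1, -4.3, 5.5).
Jacobi T = -D⁻¹(L+U): T[2,3] = -(2.7)/(4.1) = -0.6585; T[2,2] = 0.
  T[0,:] = [+0.0000, +1.0833, +0.0833, -0.4167, -0.0833]
  T[1,:] = [+0.5455, +0.0000, +0.5455, -0.1364, +0.4091]
  T[2,:] = [+0.0732, -0.7805, +0.0000, -0.6585, +0.1463]
  T[3,:] = [-0.6977, -0.3488, +0.3721, +0.0000, -0.2558]
  T[4,:] = [-0.0727, -0.4364, +0.4182, -0.7273, +0.0000]
|roots of det(T-λI)|: 1.1315, 0.9486, 0.8713, 0.8713, 0.0915.
spectral radius ρ = 1.1315; 1.1315 > 1: divergent.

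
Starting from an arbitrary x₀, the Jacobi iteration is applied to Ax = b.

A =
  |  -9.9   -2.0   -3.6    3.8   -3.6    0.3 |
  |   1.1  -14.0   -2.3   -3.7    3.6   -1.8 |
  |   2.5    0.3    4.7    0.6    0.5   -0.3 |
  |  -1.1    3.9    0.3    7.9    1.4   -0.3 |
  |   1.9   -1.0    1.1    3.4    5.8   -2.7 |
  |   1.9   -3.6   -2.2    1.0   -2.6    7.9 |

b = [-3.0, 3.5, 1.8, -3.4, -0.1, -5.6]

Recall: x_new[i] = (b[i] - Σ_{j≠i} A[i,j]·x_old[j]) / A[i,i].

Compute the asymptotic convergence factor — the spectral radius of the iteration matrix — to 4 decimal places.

0.8459

Diagonal D = diag(-9.9, -14, 4.7, 7.9, 5.8, 7.9); L, U strict lower/upper.
T_J = -D⁻¹(L+U): T[0,5] = -(0.3)/(-9.9) = +0.0303; T[0,0] = 0.
  T[0,:] = [+0.0000 -0.2020 -0.3636 +0.3838 -0.3636 +0.0303]
  T[1,:] = [+0.0786 +0.0000 -0.1643 -0.2643 +0.2571 -0.1286]
  T[2,:] = [-0.5319 -0.0638 +0.0000 -0.1277 -0.1064 +0.0638]
  T[3,:] = [+0.1392 -0.4937 -0.0380 +0.0000 -0.1772 +0.0380]
  T[4,:] = [-0.3276 +0.1724 -0.1897 -0.5862 +0.0000 +0.4655]
  T[5,:] = [-0.2405 +0.4557 +0.2785 -0.1266 +0.3291 +0.0000]
|λ(T)| sorted: 0.8459, 0.6537, 0.4220, 0.3881, 0.3881, 0.0935.
ρ = 0.8459; 0.8459 < 1: convergent.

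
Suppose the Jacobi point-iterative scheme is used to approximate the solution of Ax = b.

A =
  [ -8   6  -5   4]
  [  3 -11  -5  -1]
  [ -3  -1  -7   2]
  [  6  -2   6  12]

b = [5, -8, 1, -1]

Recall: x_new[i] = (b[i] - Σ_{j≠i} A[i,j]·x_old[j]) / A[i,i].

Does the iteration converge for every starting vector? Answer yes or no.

Split A = D + L + U, D = diag(-8, -11, -7, 12).
T_J = -D⁻¹(L+U): T[0,2] = -(-5)/(-8) = -0.6250; T[0,0] = 0.
  T[0,:] = [+0.0000  +0.7500  -0.6250  +0.5000]
  T[1,:] = [+0.2727  +0.0000  -0.4545  -0.0909]
  T[2,:] = [-0.4286  -0.1429  +0.0000  +0.2857]
  T[3,:] = [-0.5000  +0.1667  -0.5000  +0.0000]
|λ(T)| sorted: 0.8570, 0.6667, 0.6667, 0.2770.
ρ = 0.8570; 0.8570 < 1, so it converges for any x₀.

yes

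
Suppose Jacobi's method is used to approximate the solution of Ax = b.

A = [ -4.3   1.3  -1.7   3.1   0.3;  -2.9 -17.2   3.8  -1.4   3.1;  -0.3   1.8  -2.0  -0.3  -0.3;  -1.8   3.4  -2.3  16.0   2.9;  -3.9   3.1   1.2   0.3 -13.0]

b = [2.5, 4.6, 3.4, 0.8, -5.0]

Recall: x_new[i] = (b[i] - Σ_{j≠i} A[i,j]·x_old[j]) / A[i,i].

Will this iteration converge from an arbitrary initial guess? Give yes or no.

Split A = D + L + U, D = diag(-4.3, -17.2, -2, 16, -13).
T_J = -D⁻¹(L+U): T[3,0] = -(-1.8)/(16) = +0.1125; T[3,3] = 0.
  T[0,:] = [+0.0000  +0.3023  -0.3953  +0.7209  +0.0698]
  T[1,:] = [-0.1686  +0.0000  +0.2209  -0.0814  +0.1802]
  T[2,:] = [-0.1500  +0.9000  +0.0000  -0.1500  -0.1500]
  T[3,:] = [+0.1125  -0.2125  +0.1437  +0.0000  -0.1812]
  T[4,:] = [-0.3000  +0.2385  +0.0923  +0.0231  +0.0000]
|roots of det(T-λI)|: 0.6460, 0.5302, 0.3623, 0.3623, 0.2004.
ρ = 0.6460; 0.6460 < 1, so it converges for any x₀.

yes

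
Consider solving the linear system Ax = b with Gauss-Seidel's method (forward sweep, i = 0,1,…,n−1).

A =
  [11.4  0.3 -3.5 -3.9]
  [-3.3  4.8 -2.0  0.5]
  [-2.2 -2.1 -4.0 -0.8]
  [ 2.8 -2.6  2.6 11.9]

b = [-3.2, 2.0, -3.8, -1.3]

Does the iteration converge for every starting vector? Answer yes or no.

A = D + L + U where D = diag(11.4, 4.8, -4, 11.9).
T_GS = -(D+L)⁻¹U: row 0 first, T[0,1] = -(0.3)/(11.4) = -0.0263; later rows by forward substitution.
  T[0,:] = [+0.0000  -0.0263  +0.3070  +0.3421]
  T[1,:] = [+0.0000  -0.0181  +0.6277  +0.1310]
  T[2,:] = [+0.0000  +0.0240  -0.4984  -0.4569]
  T[3,:] = [+0.0000  -0.0030  +0.1738  +0.0480]
|λ(T)| sorted: 0.3208, 0.1359, 0.0118, 0.0000.
ρ = 0.3208; 0.3208 < 1 ⇒ converges.

yes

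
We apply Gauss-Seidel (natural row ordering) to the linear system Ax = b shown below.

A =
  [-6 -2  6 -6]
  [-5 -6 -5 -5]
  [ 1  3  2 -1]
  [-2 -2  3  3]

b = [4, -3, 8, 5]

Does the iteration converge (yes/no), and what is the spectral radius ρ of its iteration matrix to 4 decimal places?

Let D = diag(-6, -6, 2, 3); L, U the strict triangles.
Gauss-Seidel: T = -(D+L)⁻¹U, row 0 first, T[0,2] = -(6)/(-6) = +1.0000; later rows by forward substitution.
  T[0,:] = [+0.0000  -0.3333  +1.0000  -1.0000]
  T[1,:] = [+0.0000  +0.2778  -1.6667  -0.0000]
  T[2,:] = [+0.0000  -0.2500  +2.0000  +1.0000]
  T[3,:] = [+0.0000  +0.2130  -2.4444  -1.6667]
|eigenvalues of T|: 1.4756, 0.7845, 0.0800, 0.0000.
spectral radius ρ = 1.4756; 1.4756 > 1 ⇒ diverges.

no, ρ = 1.4756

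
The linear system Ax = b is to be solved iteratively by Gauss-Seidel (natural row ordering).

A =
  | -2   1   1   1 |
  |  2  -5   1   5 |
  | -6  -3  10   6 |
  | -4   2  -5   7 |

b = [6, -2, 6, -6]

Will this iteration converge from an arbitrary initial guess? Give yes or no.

no

Split A = D + L + U, D = diag(-2, -5, 10, 7).
Gauss-Seidel: T = -(D+L)⁻¹U, row 0 first, T[0,2] = -(1)/(-2) = +0.5000; later rows by forward substitution.
  T[0,:] = [+0.0000  +0.5000  +0.5000  +0.5000]
  T[1,:] = [+0.0000  +0.2000  +0.4000  +1.2000]
  T[2,:] = [+0.0000  +0.3600  +0.4200  +0.0600]
  T[3,:] = [+0.0000  +0.4857  +0.4714  -0.0143]
|roots of det(T-λI)|: 1.1644, 0.6072, 0.0485, 0.0000.
ρ = 1.1644; 1.1644 > 1 ⇒ diverges.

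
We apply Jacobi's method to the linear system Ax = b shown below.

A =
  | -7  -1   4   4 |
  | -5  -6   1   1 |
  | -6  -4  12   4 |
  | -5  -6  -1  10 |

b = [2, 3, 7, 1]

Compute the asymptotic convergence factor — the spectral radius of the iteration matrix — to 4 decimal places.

Let D = diag(-7, -6, 12, 10); L, U the strict triangles.
T_J = -D⁻¹(L+U): T[1,0] = -(-5)/(-6) = -0.8333; T[1,1] = 0.
  T[0,:] = [+0.0000 -0.1429 +0.5714 +0.5714]
  T[1,:] = [-0.8333 +0.0000 +0.1667 +0.1667]
  T[2,:] = [+0.5000 +0.3333 +0.0000 -0.3333]
  T[3,:] = [+0.5000 +0.6000 +0.1000 +0.0000]
|λ(T)| sorted: 1.1657, 0.5832, 0.5832, 0.2172.
ρ(T) = max|λ| = 1.1657; 1.1657 > 1, so it fails to converge.

1.1657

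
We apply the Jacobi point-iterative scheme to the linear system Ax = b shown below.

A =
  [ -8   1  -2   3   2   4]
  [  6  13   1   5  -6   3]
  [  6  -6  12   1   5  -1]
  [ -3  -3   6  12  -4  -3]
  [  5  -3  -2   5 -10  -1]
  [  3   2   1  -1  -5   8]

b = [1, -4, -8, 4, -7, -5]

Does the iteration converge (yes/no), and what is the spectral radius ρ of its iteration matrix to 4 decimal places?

no, ρ = 1.1514

Split A = D + L + U, D = diag(-8, 13, 12, 12, -10, 8).
Jacobi T = -D⁻¹(L+U): T[0,3] = -(3)/(-8) = +0.3750; T[0,0] = 0.
  T[0,:] = [+0.0000 +0.1250 -0.2500 +0.3750 +0.2500 +0.5000]
  T[1,:] = [-0.4615 +0.0000 -0.0769 -0.3846 +0.4615 -0.2308]
  T[2,:] = [-0.5000 +0.5000 +0.0000 -0.0833 -0.4167 +0.0833]
  T[3,:] = [+0.2500 +0.2500 -0.5000 +0.0000 +0.3333 +0.2500]
  T[4,:] = [+0.5000 -0.3000 -0.2000 +0.5000 +0.0000 -0.1000]
  T[5,:] = [-0.3750 -0.2500 -0.1250 +0.1250 +0.6250 +0.0000]
|λ(T)| sorted: 1.1514, 0.8892, 0.8892, 0.3324, 0.3324, 0.0164.
ρ(T) = max|λ| = 1.1514; 1.1514 > 1, so it fails to converge.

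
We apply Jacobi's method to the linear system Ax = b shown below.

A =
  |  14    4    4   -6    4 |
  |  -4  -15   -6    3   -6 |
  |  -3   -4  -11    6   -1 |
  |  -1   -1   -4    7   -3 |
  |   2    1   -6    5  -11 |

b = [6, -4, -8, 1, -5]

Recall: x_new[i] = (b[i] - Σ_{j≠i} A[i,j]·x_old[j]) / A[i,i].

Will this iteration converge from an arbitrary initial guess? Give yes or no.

Write A = D+L+U with D = diag(14, -15, -11, 7, -11).
T_J = -D⁻¹(L+U): T[4,1] = -(1)/(-11) = +0.0909; T[4,4] = 0.
  T[0,:] = [+0.0000, -0.2857, -0.2857, +0.4286, -0.2857]
  T[1,:] = [-0.2667, +0.0000, -0.4000, +0.2000, -0.4000]
  T[2,:] = [-0.2727, -0.3636, +0.0000, +0.5455, -0.0909]
  T[3,:] = [+0.1429, +0.1429, +0.5714, +0.0000, +0.4286]
  T[4,:] = [+0.1818, +0.0909, -0.5455, +0.4545, +0.0000]
moduli |λ_i(T)| = 1.1709, 0.5582, 0.2859, 0.2859, 0.2459.
ρ(T) = max|λ| = 1.1709; 1.1709 > 1: divergent.

no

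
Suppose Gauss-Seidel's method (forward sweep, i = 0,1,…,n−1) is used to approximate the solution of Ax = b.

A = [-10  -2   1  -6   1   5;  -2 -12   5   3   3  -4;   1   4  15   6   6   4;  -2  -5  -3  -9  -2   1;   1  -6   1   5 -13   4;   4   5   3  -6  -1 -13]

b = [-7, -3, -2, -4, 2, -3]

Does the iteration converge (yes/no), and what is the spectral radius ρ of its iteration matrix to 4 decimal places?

yes, ρ = 0.8695

Split A = D + L + U, D = diag(-10, -12, 15, -9, -13, -13).
GS T = -(D+L)⁻¹U: row 0 first, T[0,1] = -(-2)/(-10) = -0.2000; later rows by forward substitution.
  T[0,:] = [+0.0000, -0.2000, +0.1000, -0.6000, +0.1000, +0.5000]
  T[1,:] = [+0.0000, +0.0333, +0.4000, +0.3500, +0.2333, -0.4167]
  T[2,:] = [+0.0000, +0.0044, -0.1133, -0.4533, -0.4689, -0.1889]
  T[3,:] = [+0.0000, +0.0244, -0.2067, +0.0900, -0.2178, +0.2944]
  T[4,:] = [+0.0000, -0.0210, -0.2651, -0.2079, -0.2198, +0.6372]
  T[5,:] = [+0.0000, -0.0574, +0.2742, -0.1802, +0.1297, -0.2349]
moduli |λ_i(T)| = 0.8695, 0.2851, 0.2851, 0.1973, 0.0503, 0.0000.
spectral radius ρ = 0.8695; 0.8695 < 1 ⇒ converges.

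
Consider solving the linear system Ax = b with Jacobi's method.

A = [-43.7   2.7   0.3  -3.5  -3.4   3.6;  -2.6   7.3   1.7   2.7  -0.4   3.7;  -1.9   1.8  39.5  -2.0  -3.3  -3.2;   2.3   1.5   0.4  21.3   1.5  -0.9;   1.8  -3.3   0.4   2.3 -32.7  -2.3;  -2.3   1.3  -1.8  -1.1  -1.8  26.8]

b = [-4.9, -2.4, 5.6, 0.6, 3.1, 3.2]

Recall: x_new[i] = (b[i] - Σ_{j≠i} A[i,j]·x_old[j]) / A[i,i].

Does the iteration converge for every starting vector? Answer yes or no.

yes

A = D + L + U where D = diag(-43.7, 7.3, 39.5, 21.3, -32.7, 26.8).
T_J = -D⁻¹(L+U): T[1,2] = -(1.7)/(7.3) = -0.2329; T[1,1] = 0.
  T[0,:] = [+0.0000  +0.0618  +0.0069  -0.0801  -0.0778  +0.0824]
  T[1,:] = [+0.3562  +0.0000  -0.2329  -0.3699  +0.0548  -0.5068]
  T[2,:] = [+0.0481  -0.0456  +0.0000  +0.0506  +0.0835  +0.0810]
  T[3,:] = [-0.1080  -0.0704  -0.0188  +0.0000  -0.0704  +0.0423]
  T[4,:] = [+0.0550  -0.1009  +0.0122  +0.0703  +0.0000  -0.0703]
  T[5,:] = [+0.0858  -0.0485  +0.0672  +0.0410  +0.0672  +0.0000]
eigenvalue magnitudes: 0.3350, 0.1549, 0.1338, 0.1338, 0.1218, 0.0695.
spectral radius ρ = 0.3350; 0.3350 < 1, so it converges for any x₀.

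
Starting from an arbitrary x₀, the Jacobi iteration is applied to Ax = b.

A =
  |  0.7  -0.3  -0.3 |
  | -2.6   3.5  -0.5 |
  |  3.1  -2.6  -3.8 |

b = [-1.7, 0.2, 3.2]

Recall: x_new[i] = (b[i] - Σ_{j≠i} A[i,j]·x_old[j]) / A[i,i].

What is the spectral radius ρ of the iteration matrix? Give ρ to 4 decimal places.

0.8732

Diagonal D = diag(0.7, 3.5, -3.8); L, U strict lower/upper.
T_J = -D⁻¹(L+U): T[2,0] = -(3.1)/(-3.8) = +0.8158; T[2,2] = 0.
  T[0,:] = [+0.0000  +0.4286  +0.4286]
  T[1,:] = [+0.7429  +0.0000  +0.1429]
  T[2,:] = [+0.8158  -0.6842  +0.0000]
eigenvalue magnitudes: 0.8732, 0.4385, 0.4385.
ρ = 0.8732; 0.8732 < 1, so it converges for any x₀.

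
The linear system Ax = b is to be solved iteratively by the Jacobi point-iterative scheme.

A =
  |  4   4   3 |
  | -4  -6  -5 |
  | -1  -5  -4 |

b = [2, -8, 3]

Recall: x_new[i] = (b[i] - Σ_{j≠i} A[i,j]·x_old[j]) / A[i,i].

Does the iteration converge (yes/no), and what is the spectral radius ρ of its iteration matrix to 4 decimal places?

Diagonal D = diag(4, -6, -4); L, U strict lower/upper.
Jacobi: T = -D⁻¹(L+U), T[0,1] = -(4)/(4) = -1.0000; T[0,0] = 0.
  T[0,:] = [+0.0000  -1.0000  -0.7500]
  T[1,:] = [-0.6667  +0.0000  -0.8333]
  T[2,:] = [-0.2500  -1.2500  +0.0000]
|λ(T)| sorted: 1.5590, 1.0498, 0.5092.
ρ(T) = max|λ| = 1.5590; 1.5590 > 1, so it fails to converge.

no, ρ = 1.5590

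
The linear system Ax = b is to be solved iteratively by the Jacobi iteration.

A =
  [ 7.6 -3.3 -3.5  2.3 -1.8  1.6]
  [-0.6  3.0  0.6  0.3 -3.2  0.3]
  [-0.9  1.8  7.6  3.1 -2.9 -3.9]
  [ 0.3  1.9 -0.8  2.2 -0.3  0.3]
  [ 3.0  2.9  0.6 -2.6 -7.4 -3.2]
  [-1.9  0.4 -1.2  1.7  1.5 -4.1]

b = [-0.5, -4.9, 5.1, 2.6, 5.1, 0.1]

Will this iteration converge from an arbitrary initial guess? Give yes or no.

Let D = diag(7.6, 3, 7.6, 2.2, -7.4, -4.1); L, U the strict triangles.
Jacobi: T = -D⁻¹(L+U), T[5,3] = -(1.7)/(-4.1) = +0.4146; T[5,5] = 0.
  T[0,:] = [+0.0000, +0.4342, +0.4605, -0.3026, +0.2368, -0.2105]
  T[1,:] = [+0.2000, +0.0000, -0.2000, -0.1000, +1.0667, -0.1000]
  T[2,:] = [+0.1184, -0.2368, +0.0000, -0.4079, +0.3816, +0.5132]
  T[3,:] = [-0.1364, -0.8636, +0.3636, +0.0000, +0.1364, -0.1364]
  T[4,:] = [+0.4054, +0.3919, +0.0811, -0.3514, +0.0000, -0.4324]
  T[5,:] = [-0.4634, +0.0976, -0.2927, +0.4146, +0.3659, +0.0000]
moduli |λ_i(T)| = 1.1827, 0.7392, 0.7392, 0.6789, 0.3475, 0.3475.
ρ = 1.1827; 1.1827 > 1: divergent.

no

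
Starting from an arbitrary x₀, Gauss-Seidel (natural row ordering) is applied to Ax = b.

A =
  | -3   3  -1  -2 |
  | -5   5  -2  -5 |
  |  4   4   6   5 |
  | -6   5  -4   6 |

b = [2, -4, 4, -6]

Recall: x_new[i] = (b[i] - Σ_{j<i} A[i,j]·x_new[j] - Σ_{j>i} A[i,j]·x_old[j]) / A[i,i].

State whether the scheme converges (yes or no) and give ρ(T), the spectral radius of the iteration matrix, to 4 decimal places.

no, ρ = 1.3162

Diagonal D = diag(-3, 5, 6, 6); L, U strict lower/upper.
GS T = -(D+L)⁻¹U: row 0 first, T[0,2] = -(-1)/(-3) = -0.3333; later rows by forward substitution.
  T[0,:] = [+0.0000  +1.0000  -0.3333  -0.6667]
  T[1,:] = [+0.0000  +1.0000  +0.0667  +0.3333]
  T[2,:] = [+0.0000  -1.3333  +0.1778  -0.6111]
  T[3,:] = [+0.0000  -0.7222  -0.2704  -1.3519]
|λ(T)| sorted: 1.3162, 0.8410, 0.3011, 0.0000.
ρ(T) = max|λ| = 1.3162; 1.3162 > 1: divergent.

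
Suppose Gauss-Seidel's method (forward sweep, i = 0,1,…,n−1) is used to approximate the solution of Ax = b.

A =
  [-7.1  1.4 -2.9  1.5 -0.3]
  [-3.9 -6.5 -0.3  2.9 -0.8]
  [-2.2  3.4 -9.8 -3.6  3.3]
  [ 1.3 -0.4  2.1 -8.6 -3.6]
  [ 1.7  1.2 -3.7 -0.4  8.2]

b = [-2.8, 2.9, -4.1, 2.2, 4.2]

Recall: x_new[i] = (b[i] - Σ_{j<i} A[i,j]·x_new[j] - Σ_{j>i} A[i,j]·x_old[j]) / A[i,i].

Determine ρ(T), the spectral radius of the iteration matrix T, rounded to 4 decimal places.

Diagonal D = diag(-7.1, -6.5, -9.8, -8.6, 8.2); L, U strict lower/upper.
Gauss-Seidel: T = -(D+L)⁻¹U, row 0 first, T[0,3] = -(1.5)/(-7.1) = +0.2113; later rows by forward substitution.
  T[0,:] = [+0.0000 +0.1972 -0.4085 +0.2113 -0.0423]
  T[1,:] = [+0.0000 -0.1183 +0.1989 +0.3194 -0.0977]
  T[2,:] = [+0.0000 -0.0853 +0.1607 -0.3040 +0.3123]
  T[3,:] = [+0.0000 +0.0145 -0.0318 -0.0571 -0.3442]
  T[4,:] = [+0.0000 -0.0614 +0.1265 -0.2305 +0.1472]
|roots of det(T-λI)|: 0.5044, 0.1902, 0.1902, 0.0159, 0.0000.
ρ = 0.5044; 0.5044 < 1 ⇒ converges.

0.5044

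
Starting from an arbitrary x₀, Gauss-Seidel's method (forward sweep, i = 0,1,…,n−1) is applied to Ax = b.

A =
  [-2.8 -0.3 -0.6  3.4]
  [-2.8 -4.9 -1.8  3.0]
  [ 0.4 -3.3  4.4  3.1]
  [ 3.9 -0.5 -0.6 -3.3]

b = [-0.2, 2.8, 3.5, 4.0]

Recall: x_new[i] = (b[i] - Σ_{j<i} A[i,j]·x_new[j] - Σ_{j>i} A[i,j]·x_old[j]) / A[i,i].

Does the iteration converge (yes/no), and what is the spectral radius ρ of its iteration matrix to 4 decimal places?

Write A = D+L+U with D = diag(-2.8, -4.9, 4.4, -3.3).
T_GS = -(D+L)⁻¹U: row 0 first, T[0,1] = -(-0.3)/(-2.8) = -0.1071; later rows by forward substitution.
  T[0,:] = [+0.0000  -0.1071  -0.2143  +1.2143]
  T[1,:] = [+0.0000  +0.0612  -0.2449  -0.0816]
  T[2,:] = [+0.0000  +0.0557  -0.1642  -0.8762]
  T[3,:] = [+0.0000  -0.1460  -0.1863  +1.6067]
eigenvalue magnitudes: 1.6915, 0.2618, 0.0740, 0.0000.
ρ(T) = max|λ| = 1.6915; 1.6915 > 1, so it fails to converge.

no, ρ = 1.6915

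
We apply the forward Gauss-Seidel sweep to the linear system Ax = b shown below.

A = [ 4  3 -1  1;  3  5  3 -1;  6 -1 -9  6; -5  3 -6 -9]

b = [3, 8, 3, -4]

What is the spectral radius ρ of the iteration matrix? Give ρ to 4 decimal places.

Let D = diag(4, 5, -9, -9); L, U the strict triangles.
T_GS = -(D+L)⁻¹U: row 0 first, T[0,1] = -(3)/(4) = -0.7500; later rows by forward substitution.
  T[0,:] = [+0.0000 -0.7500 +0.2500 -0.2500]
  T[1,:] = [+0.0000 +0.4500 -0.7500 +0.3500]
  T[2,:] = [+0.0000 -0.5500 +0.2500 +0.4611]
  T[3,:] = [+0.0000 +0.9333 -0.5556 -0.0519]
|roots of det(T-λI)|: 0.8946, 0.5721, 0.3256, 0.0000.
spectral radius ρ = 0.8946; 0.8946 < 1: convergent.

0.8946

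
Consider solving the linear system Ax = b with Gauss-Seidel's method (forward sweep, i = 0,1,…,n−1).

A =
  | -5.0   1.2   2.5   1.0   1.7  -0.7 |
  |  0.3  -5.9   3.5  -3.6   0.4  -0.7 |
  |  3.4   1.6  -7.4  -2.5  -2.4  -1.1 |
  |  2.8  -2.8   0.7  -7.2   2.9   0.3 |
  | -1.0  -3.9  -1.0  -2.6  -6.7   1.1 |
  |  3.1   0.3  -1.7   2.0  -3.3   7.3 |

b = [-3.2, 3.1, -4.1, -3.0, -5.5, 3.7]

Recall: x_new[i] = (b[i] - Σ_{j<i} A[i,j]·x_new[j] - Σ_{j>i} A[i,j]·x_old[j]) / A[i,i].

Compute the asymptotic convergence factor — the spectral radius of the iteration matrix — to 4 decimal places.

A = D + L + U where D = diag(-5, -5.9, -7.4, -7.2, -6.7, 7.3).
GS T = -(D+L)⁻¹U: row 0 first, T[0,1] = -(1.2)/(-5) = +0.2400; later rows by forward substitution.
  T[0,:] = [+0.0000, +0.2400, +0.5000, +0.2000, +0.3400, -0.1400]
  T[1,:] = [+0.0000, +0.0122, +0.6186, -0.6000, +0.0851, -0.1258]
  T[2,:] = [+0.0000, +0.1129, +0.3635, -0.3757, -0.1497, -0.2402]
  T[3,:] = [+0.0000, +0.0996, -0.0108, +0.2746, +0.4874, +0.0128]
  T[4,:] = [+0.0000, -0.0984, -0.4848, +0.2689, -0.2671, +0.2892]
  T[5,:] = [+0.0000, -0.1479, -0.3693, -0.1014, -0.4370, +0.1359]
|λ(T)| sorted: 0.8253, 0.2725, 0.2249, 0.2249, 0.1188, 0.0000.
ρ(T) = max|λ| = 0.8253; 0.8253 < 1 ⇒ converges.

0.8253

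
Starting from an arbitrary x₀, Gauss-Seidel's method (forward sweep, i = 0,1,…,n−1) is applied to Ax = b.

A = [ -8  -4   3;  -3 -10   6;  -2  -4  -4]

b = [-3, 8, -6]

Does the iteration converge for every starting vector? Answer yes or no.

yes

Diagonal D = diag(-8, -10, -4); L, U strict lower/upper.
T_GS = -(D+L)⁻¹U: row 0 first, T[0,1] = -(-4)/(-8) = -0.5000; later rows by forward substitution.
  T[0,:] = [+0.0000 -0.5000 +0.3750]
  T[1,:] = [+0.0000 +0.1500 +0.4875]
  T[2,:] = [+0.0000 +0.1000 -0.6750]
moduli |λ_i(T)| = 0.7304, 0.2054, 0.0000.
spectral radius ρ = 0.7304; 0.7304 < 1 ⇒ converges.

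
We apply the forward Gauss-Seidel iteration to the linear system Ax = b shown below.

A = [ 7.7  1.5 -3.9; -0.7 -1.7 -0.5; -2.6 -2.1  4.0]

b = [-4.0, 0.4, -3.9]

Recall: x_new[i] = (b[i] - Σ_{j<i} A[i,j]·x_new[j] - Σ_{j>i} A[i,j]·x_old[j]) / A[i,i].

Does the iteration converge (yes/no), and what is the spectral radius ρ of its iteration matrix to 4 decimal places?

yes, ρ = 0.2790

Diagonal D = diag(7.7, -1.7, 4); L, U strict lower/upper.
GS T = -(D+L)⁻¹U: row 0 first, T[0,1] = -(1.5)/(7.7) = -0.1948; later rows by forward substitution.
  T[0,:] = [+0.0000  -0.1948  +0.5065]
  T[1,:] = [+0.0000  +0.0802  -0.5027]
  T[2,:] = [+0.0000  -0.0845  +0.0653]
moduli |λ_i(T)| = 0.2790, 0.1335, 0.0000.
spectral radius ρ = 0.2790; 0.2790 < 1: convergent.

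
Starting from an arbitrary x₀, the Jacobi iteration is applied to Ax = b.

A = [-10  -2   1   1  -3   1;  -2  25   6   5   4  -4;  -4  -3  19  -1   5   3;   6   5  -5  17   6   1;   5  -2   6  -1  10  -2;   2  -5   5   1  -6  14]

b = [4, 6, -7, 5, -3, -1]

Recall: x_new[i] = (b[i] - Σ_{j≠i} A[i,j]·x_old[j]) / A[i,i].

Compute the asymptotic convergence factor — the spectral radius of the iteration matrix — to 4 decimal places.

A = D + L + U where D = diag(-10, 25, 19, 17, 10, 14).
Jacobi: T = -D⁻¹(L+U), T[4,3] = -(-1)/(10) = +0.1000; T[4,4] = 0.
  T[0,:] = [+0.0000 -0.2000 +0.1000 +0.1000 -0.3000 +0.1000]
  T[1,:] = [+0.0800 +0.0000 -0.2400 -0.2000 -0.1600 +0.1600]
  T[2,:] = [+0.2105 +0.1579 +0.0000 +0.0526 -0.2632 -0.1579]
  T[3,:] = [-0.3529 -0.2941 +0.2941 +0.0000 -0.3529 -0.0588]
  T[4,:] = [-0.5000 +0.2000 -0.6000 +0.1000 +0.0000 +0.2000]
  T[5,:] = [-0.1429 +0.3571 -0.3571 -0.0714 +0.4286 +0.0000]
|eigenvalues of T|: 0.8202, 0.5088, 0.5088, 0.2115, 0.2115, 0.0599.
ρ = 0.8202; 0.8202 < 1, so it converges for any x₀.

0.8202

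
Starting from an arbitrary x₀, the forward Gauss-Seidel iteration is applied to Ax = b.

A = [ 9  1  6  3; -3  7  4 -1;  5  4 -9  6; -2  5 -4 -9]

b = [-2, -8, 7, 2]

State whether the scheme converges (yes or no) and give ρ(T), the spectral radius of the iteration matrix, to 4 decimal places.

yes, ρ = 0.8663

A = D + L + U where D = diag(9, 7, -9, -9).
Gauss-Seidel: T = -(D+L)⁻¹U, row 0 first, T[0,2] = -(6)/(9) = -0.6667; later rows by forward substitution.
  T[0,:] = [+0.0000, -0.1111, -0.6667, -0.3333]
  T[1,:] = [+0.0000, -0.0476, -0.8571, +0.0000]
  T[2,:] = [+0.0000, -0.0829, -0.7513, +0.4815]
  T[3,:] = [+0.0000, +0.0351, +0.0059, -0.1399]
eigenvalue magnitudes: 0.8663, 0.1042, 0.1042, 0.0000.
ρ = 0.8663; 0.8663 < 1, so it converges for any x₀.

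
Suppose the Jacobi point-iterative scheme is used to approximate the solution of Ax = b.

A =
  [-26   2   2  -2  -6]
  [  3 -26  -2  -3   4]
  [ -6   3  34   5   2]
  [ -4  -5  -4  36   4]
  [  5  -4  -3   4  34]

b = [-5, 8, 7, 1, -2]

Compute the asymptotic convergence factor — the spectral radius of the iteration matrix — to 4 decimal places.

0.3333

Let D = diag(-26, -26, 34, 36, 34); L, U the strict triangles.
T_J = -D⁻¹(L+U): T[2,4] = -(2)/(34) = -0.0588; T[2,2] = 0.
  T[0,:] = [+0.0000  +0.0769  +0.0769  -0.0769  -0.2308]
  T[1,:] = [+0.1154  +0.0000  -0.0769  -0.1154  +0.1538]
  T[2,:] = [+0.1765  -0.0882  +0.0000  -0.1471  -0.0588]
  T[3,:] = [+0.1111  +0.1389  +0.1111  +0.0000  -0.1111]
  T[4,:] = [-0.1471  +0.1176  +0.0882  -0.1176  +0.0000]
moduli |λ_i(T)| = 0.3333, 0.2270, 0.1902, 0.1902, 0.0704.
ρ = 0.3333; 0.3333 < 1, so it converges for any x₀.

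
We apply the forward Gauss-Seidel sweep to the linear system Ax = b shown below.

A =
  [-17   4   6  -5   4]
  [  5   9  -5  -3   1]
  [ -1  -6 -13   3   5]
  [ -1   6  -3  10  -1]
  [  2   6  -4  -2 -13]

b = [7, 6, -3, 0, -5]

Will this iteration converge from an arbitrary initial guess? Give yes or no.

yes

Let D = diag(-17, 9, -13, 10, -13); L, U the strict triangles.
T_GS = -(D+L)⁻¹U: row 0 first, T[0,4] = -(4)/(-17) = +0.2353; later rows by forward substitution.
  T[0,:] = [+0.0000, +0.2353, +0.3529, -0.2941, +0.2353]
  T[1,:] = [+0.0000, -0.1307, +0.3595, +0.4967, -0.2418]
  T[2,:] = [+0.0000, +0.0422, -0.1931, +0.0241, +0.4781]
  T[3,:] = [+0.0000, +0.1146, -0.2383, -0.3202, +0.4121]
  T[4,:] = [+0.0000, -0.0548, +0.3163, +0.2258, -0.2859]
|roots of det(T-λI)|: 0.8959, 0.2151, 0.1935, 0.0125, 0.0000.
ρ(T) = max|λ| = 0.8959; 0.8959 < 1: convergent.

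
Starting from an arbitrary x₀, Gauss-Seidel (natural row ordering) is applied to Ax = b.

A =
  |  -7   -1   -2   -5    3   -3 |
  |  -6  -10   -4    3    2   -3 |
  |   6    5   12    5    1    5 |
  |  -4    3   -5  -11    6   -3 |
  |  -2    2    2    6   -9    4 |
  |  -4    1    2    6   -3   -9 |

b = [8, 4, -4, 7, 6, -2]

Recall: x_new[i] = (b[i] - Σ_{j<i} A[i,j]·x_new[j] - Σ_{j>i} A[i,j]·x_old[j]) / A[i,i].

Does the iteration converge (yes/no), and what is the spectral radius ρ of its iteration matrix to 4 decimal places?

no, ρ = 1.1578

Let D = diag(-7, -10, 12, -11, -9, -9); L, U the strict triangles.
Gauss-Seidel: T = -(D+L)⁻¹U, row 0 first, T[0,2] = -(-2)/(-7) = -0.2857; later rows by forward substitution.
  T[0,:] = [+0.0000, -0.1429, -0.2857, -0.7143, +0.4286, -0.4286]
  T[1,:] = [+0.0000, +0.0857, -0.2286, +0.7286, -0.0571, -0.0429]
  T[2,:] = [+0.0000, +0.0357, +0.2381, -0.3631, -0.2738, -0.1845]
  T[3,:] = [+0.0000, +0.0591, -0.0667, +0.6235, +0.4985, -0.0447]
  T[4,:] = [+0.0000, +0.0981, +0.0212, +0.6556, +0.1635, +0.4594]
  T[5,:] = [+0.0000, +0.0876, +0.1030, +0.5148, +0.0201, -0.0382]
moduli |λ_i(T)| = 1.1578, 0.3153, 0.3153, 0.1493, 0.1493, 0.0000.
spectral radius ρ = 1.1578; 1.1578 > 1 ⇒ diverges.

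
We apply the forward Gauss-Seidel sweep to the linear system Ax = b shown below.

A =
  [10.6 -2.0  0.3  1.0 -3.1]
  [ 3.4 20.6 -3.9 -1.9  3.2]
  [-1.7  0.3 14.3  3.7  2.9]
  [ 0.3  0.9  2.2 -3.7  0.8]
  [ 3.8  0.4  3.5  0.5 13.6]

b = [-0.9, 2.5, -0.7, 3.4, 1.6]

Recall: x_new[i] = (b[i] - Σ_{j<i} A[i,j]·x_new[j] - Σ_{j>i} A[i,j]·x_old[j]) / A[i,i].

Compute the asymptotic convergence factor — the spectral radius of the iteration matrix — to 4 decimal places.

0.2524

Split A = D + L + U, D = diag(10.6, 20.6, 14.3, -3.7, 13.6).
T_GS = -(D+L)⁻¹U: row 0 first, T[0,2] = -(0.3)/(10.6) = -0.0283; later rows by forward substitution.
  T[0,:] = [+0.0000  +0.1887  -0.0283  -0.0943  +0.2925]
  T[1,:] = [+0.0000  -0.0311  +0.1940  +0.1078  -0.2036]
  T[2,:] = [+0.0000  +0.0231  -0.0074  -0.2722  -0.1638]
  T[3,:] = [+0.0000  +0.0214  +0.0405  -0.1433  +0.0930]
  T[4,:] = [+0.0000  -0.0585  +0.0026  +0.0985  -0.0370]
moduli |λ_i(T)| = 0.2524, 0.1305, 0.1305, 0.1298, 0.0000.
spectral radius ρ = 0.2524; 0.2524 < 1, so it converges for any x₀.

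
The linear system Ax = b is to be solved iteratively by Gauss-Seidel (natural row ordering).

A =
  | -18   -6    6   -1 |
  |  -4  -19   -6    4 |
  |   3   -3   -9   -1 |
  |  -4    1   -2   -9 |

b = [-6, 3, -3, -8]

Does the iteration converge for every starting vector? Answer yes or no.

A = D + L + U where D = diag(-18, -19, -9, -9).
T_GS = -(D+L)⁻¹U: row 0 first, T[0,1] = -(-6)/(-18) = -0.3333; later rows by forward substitution.
  T[0,:] = [+0.0000 -0.3333 +0.3333 -0.0556]
  T[1,:] = [+0.0000 +0.0702 -0.3860 +0.2222]
  T[2,:] = [+0.0000 -0.1345 +0.2398 -0.2037]
  T[3,:] = [+0.0000 +0.1858 -0.2443 +0.0947]
moduli |λ_i(T)| = 0.5852, 0.0942, 0.0942, 0.0000.
ρ(T) = max|λ| = 0.5852; 0.5852 < 1: convergent.

yes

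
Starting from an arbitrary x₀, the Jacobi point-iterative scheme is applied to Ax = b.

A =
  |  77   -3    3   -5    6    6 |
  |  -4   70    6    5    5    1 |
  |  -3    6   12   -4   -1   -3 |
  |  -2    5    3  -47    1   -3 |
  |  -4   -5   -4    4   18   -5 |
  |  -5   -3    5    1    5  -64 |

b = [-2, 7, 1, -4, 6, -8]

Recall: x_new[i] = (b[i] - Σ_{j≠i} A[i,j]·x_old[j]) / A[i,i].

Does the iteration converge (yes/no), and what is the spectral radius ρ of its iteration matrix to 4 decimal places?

Let D = diag(77, 70, 12, -47, 18, -64); L, U the strict triangles.
T_J = -D⁻¹(L+U): T[1,5] = -(1)/(70) = -0.0143; T[1,1] = 0.
  T[0,:] = [+0.0000  +0.0390  -0.0390  +0.0649  -0.0779  -0.0779]
  T[1,:] = [+0.0571  +0.0000  -0.0857  -0.0714  -0.0714  -0.0143]
  T[2,:] = [+0.2500  -0.5000  +0.0000  +0.3333  +0.0833  +0.2500]
  T[3,:] = [-0.0426  +0.1064  +0.0638  +0.0000  +0.0213  -0.0638]
  T[4,:] = [+0.2222  +0.2778  +0.2222  -0.2222  +0.0000  +0.2778]
  T[5,:] = [-0.0781  -0.0469  +0.0781  +0.0156  +0.0781  +0.0000]
|roots of det(T-λI)|: 0.3129, 0.2061, 0.1524, 0.1524, 0.1111, 0.0393.
spectral radius ρ = 0.3129; 0.3129 < 1, so it converges for any x₀.

yes, ρ = 0.3129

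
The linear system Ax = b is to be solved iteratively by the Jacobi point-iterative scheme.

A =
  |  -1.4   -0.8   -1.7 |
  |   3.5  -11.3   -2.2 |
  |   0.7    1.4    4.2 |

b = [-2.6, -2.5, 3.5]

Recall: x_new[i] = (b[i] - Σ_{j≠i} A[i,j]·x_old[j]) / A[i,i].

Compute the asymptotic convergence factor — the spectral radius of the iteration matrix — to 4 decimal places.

Write A = D+L+U with D = diag(-1.4, -11.3, 4.2).
Jacobi T = -D⁻¹(L+U): T[2,0] = -(0.7)/(4.2) = -0.1667; T[2,2] = 0.
  T[0,:] = [+0.0000  -0.5714  -1.2143]
  T[1,:] = [+0.3097  +0.0000  -0.1947]
  T[2,:] = [-0.1667  -0.3333  +0.0000]
|λ(T)| sorted: 0.5376, 0.4458, 0.4458.
ρ(T) = max|λ| = 0.5376; 0.5376 < 1, so it converges for any x₀.

0.5376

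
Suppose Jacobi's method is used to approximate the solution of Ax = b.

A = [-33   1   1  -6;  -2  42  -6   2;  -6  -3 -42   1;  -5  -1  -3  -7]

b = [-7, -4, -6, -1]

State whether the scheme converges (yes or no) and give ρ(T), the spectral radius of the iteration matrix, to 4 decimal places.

yes, ρ = 0.3835

A = D + L + U where D = diag(-33, 42, -42, -7).
Jacobi T = -D⁻¹(L+U): T[2,0] = -(-6)/(-42) = -0.1429; T[2,2] = 0.
  T[0,:] = [+0.0000 +0.0303 +0.0303 -0.1818]
  T[1,:] = [+0.0476 +0.0000 +0.1429 -0.0476]
  T[2,:] = [-0.1429 -0.0714 +0.0000 +0.0238]
  T[3,:] = [-0.7143 -0.1429 -0.4286 +0.0000]
|roots of det(T-λI)|: 0.3835, 0.2711, 0.0567, 0.0567.
ρ = 0.3835; 0.3835 < 1 ⇒ converges.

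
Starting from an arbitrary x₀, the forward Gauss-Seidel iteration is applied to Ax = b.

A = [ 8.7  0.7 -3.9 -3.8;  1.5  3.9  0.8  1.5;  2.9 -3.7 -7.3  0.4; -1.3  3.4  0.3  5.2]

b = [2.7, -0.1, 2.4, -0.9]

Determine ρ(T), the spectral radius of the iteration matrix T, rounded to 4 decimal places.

Split A = D + L + U, D = diag(8.7, 3.9, -7.3, 5.2).
T_GS = -(D+L)⁻¹U: row 0 first, T[0,1] = -(0.7)/(8.7) = -0.0805; later rows by forward substitution.
  T[0,:] = [+0.0000  -0.0805  +0.4483  +0.4368]
  T[1,:] = [+0.0000  +0.0309  -0.3775  -0.5526]
  T[2,:] = [+0.0000  -0.0476  +0.3694  +0.5084]
  T[3,:] = [+0.0000  -0.0376  +0.3376  +0.4412]
|eigenvalues of T|: 0.8676, 0.0161, 0.0161, 0.0000.
ρ = 0.8676; 0.8676 < 1 ⇒ converges.

0.8676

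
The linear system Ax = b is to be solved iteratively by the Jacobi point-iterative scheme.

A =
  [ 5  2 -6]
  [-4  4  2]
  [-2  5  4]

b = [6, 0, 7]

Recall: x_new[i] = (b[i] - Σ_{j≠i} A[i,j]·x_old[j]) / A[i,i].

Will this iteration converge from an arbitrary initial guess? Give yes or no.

no

A = D + L + U where D = diag(5, 4, 4).
Jacobi T = -D⁻¹(L+U): T[1,0] = -(-4)/(4) = +1.0000; T[1,1] = 0.
  T[0,:] = [+0.0000, -0.4000, +1.2000]
  T[1,:] = [+1.0000, +0.0000, -0.5000]
  T[2,:] = [+0.5000, -1.2500, +0.0000]
eigenvalue magnitudes: 1.3614, 1.0141, 1.0141.
spectral radius ρ = 1.3614; 1.3614 > 1: divergent.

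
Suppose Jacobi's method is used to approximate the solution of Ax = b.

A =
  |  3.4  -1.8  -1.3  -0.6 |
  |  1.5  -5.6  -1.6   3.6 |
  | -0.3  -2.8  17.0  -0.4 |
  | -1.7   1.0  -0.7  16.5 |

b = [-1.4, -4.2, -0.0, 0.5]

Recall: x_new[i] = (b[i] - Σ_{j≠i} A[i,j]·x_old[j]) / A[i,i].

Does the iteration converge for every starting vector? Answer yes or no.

yes

Diagonal D = diag(3.4, -5.6, 17, 16.5); L, U strict lower/upper.
Jacobi T = -D⁻¹(L+U): T[1,3] = -(3.6)/(-5.6) = +0.6429; T[1,1] = 0.
  T[0,:] = [+0.0000  +0.5294  +0.3824  +0.1765]
  T[1,:] = [+0.2679  +0.0000  -0.2857  +0.6429]
  T[2,:] = [+0.0176  +0.1647  +0.0000  +0.0235]
  T[3,:] = [+0.1030  -0.0606  +0.0424  +0.0000]
moduli |λ_i(T)| = 0.4669, 0.3081, 0.3081, 0.1190.
ρ = 0.4669; 0.4669 < 1: convergent.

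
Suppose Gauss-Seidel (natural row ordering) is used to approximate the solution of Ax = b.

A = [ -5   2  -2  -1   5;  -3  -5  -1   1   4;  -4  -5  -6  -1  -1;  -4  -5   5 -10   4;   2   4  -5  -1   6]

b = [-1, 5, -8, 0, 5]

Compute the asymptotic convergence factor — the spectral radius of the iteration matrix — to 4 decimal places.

Diagonal D = diag(-5, -5, -6, -10, 6); L, U strict lower/upper.
GS T = -(D+L)⁻¹U: row 0 first, T[0,2] = -(-2)/(-5) = -0.4000; later rows by forward substitution.
  T[0,:] = [+0.0000 +0.4000 -0.4000 -0.2000 +1.0000]
  T[1,:] = [+0.0000 -0.2400 +0.0400 +0.3200 +0.2000]
  T[2,:] = [+0.0000 -0.0667 +0.2333 -0.3000 -1.0000]
  T[3,:] = [+0.0000 -0.0733 +0.2567 -0.2300 -0.6000]
  T[4,:] = [+0.0000 -0.0411 +0.3439 -0.4350 -1.4000]
moduli |λ_i(T)| = 1.3028, 0.1649, 0.0910, 0.0910, 0.0000.
ρ = 1.3028; 1.3028 > 1 ⇒ diverges.

1.3028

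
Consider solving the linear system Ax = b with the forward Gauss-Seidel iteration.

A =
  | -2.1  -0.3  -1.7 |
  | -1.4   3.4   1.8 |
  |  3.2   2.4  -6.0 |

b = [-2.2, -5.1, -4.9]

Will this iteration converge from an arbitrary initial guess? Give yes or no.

A = D + L + U where D = diag(-2.1, 3.4, -6).
Gauss-Seidel: T = -(D+L)⁻¹U, row 0 first, T[0,2] = -(-1.7)/(-2.1) = -0.8095; later rows by forward substitution.
  T[0,:] = [+0.0000 -0.1429 -0.8095]
  T[1,:] = [+0.0000 -0.0588 -0.8627]
  T[2,:] = [+0.0000 -0.0997 -0.7768]
eigenvalue magnitudes: 0.8814, 0.0458, 0.0000.
spectral radius ρ = 0.8814; 0.8814 < 1, so it converges for any x₀.

yes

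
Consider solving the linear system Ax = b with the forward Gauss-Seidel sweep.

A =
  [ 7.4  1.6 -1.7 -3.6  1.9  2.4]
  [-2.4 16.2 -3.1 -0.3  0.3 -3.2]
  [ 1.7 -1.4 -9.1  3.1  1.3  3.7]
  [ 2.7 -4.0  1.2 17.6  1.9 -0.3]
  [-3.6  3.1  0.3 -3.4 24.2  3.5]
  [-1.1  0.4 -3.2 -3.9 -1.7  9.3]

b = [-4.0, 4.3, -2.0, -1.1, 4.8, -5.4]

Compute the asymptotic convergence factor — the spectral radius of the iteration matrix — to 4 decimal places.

0.2232

Diagonal D = diag(7.4, 16.2, -9.1, 17.6, 24.2, 9.3); L, U strict lower/upper.
GS T = -(D+L)⁻¹U: row 0 first, T[0,1] = -(1.6)/(7.4) = -0.2162; later rows by forward substitution.
  T[0,:] = [+0.0000, -0.2162, +0.2297, +0.4865, -0.2568, -0.3243]
  T[1,:] = [+0.0000, -0.0320, +0.2254, +0.0906, -0.0566, +0.1495]
  T[2,:] = [+0.0000, -0.0355, +0.0082, +0.4176, +0.1036, +0.3230]
  T[3,:] = [+0.0000, +0.0283, +0.0154, -0.0825, -0.0885, +0.0787]
  T[4,:] = [+0.0000, -0.0236, +0.0074, +0.0440, -0.0447, -0.2050]
  T[5,:] = [+0.0000, -0.0289, +0.0281, +0.1708, -0.0376, +0.0619]
|λ(T)| sorted: 0.2232, 0.1760, 0.1501, 0.1501, 0.0294, 0.0000.
ρ(T) = max|λ| = 0.2232; 0.2232 < 1 ⇒ converges.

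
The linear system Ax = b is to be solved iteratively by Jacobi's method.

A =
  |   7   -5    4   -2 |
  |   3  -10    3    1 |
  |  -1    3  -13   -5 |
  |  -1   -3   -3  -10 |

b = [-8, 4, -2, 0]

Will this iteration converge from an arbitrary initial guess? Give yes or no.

Diagonal D = diag(7, -10, -13, -10); L, U strict lower/upper.
T_J = -D⁻¹(L+U): T[0,1] = -(-5)/(7) = +0.7143; T[0,0] = 0.
  T[0,:] = [+0.0000, +0.7143, -0.5714, +0.2857]
  T[1,:] = [+0.3000, +0.0000, +0.3000, +0.1000]
  T[2,:] = [-0.0769, +0.2308, +0.0000, -0.3846]
  T[3,:] = [-0.1000, -0.3000, -0.3000, +0.0000]
moduli |λ_i(T)| = 0.6494, 0.4830, 0.4830, 0.2242.
ρ(T) = max|λ| = 0.6494; 0.6494 < 1 ⇒ converges.

yes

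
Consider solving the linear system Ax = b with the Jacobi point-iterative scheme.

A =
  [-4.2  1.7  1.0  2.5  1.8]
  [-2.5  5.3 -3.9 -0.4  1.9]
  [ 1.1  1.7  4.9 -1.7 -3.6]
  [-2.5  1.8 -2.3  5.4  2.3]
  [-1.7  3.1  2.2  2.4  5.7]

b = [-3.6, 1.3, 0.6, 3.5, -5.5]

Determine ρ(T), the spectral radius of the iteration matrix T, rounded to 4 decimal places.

Diagonal D = diag(-4.2, 5.3, 4.9, 5.4, 5.7); L, U strict lower/upper.
Jacobi T = -D⁻¹(L+U): T[2,4] = -(-3.6)/(4.9) = +0.7347; T[2,2] = 0.
  T[0,:] = [+0.0000  +0.4048  +0.2381  +0.5952  +0.4286]
  T[1,:] = [+0.4717  +0.0000  +0.7358  +0.0755  -0.3585]
  T[2,:] = [-0.2245  -0.3469  +0.0000  +0.3469  +0.7347]
  T[3,:] = [+0.4630  -0.3333  +0.4259  +0.0000  -0.4259]
  T[4,:] = [+0.2982  -0.5439  -0.3860  -0.4211  +0.0000]
|roots of det(T-λI)|: 1.2530, 0.7944, 0.7944, 0.3363, 0.1784.
ρ = 1.2530; 1.2530 > 1: divergent.

1.2530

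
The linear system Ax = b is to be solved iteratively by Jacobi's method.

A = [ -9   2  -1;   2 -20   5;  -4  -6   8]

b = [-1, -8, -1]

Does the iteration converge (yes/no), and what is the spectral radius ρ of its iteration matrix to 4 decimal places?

yes, ρ = 0.4448

Diagonal D = diag(-9, -20, 8); L, U strict lower/upper.
Jacobi: T = -D⁻¹(L+U), T[2,1] = -(-6)/(8) = +0.7500; T[2,2] = 0.
  T[0,:] = [+0.0000  +0.2222  -0.1111]
  T[1,:] = [+0.1000  +0.0000  +0.2500]
  T[2,:] = [+0.5000  +0.7500  +0.0000]
|eigenvalues of T|: 0.4448, 0.2983, 0.1465.
ρ(T) = max|λ| = 0.4448; 0.4448 < 1, so it converges for any x₀.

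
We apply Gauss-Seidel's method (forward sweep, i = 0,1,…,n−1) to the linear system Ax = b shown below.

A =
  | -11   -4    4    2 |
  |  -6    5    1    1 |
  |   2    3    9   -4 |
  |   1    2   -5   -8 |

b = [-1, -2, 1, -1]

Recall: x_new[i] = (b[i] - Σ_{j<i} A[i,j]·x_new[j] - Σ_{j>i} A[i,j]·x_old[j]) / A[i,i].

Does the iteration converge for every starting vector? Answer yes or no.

A = D + L + U where D = diag(-11, 5, 9, -8).
GS T = -(D+L)⁻¹U: row 0 first, T[0,1] = -(-4)/(-11) = -0.3636; later rows by forward substitution.
  T[0,:] = [+0.0000  -0.3636  +0.3636  +0.1818]
  T[1,:] = [+0.0000  -0.4364  +0.2364  +0.0182]
  T[2,:] = [+0.0000  +0.2263  -0.1596  +0.3980]
  T[3,:] = [+0.0000  -0.2960  +0.2043  -0.2215]
eigenvalue magnitudes: 0.7072, 0.1486, 0.0384, 0.0000.
spectral radius ρ = 0.7072; 0.7072 < 1 ⇒ converges.

yes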